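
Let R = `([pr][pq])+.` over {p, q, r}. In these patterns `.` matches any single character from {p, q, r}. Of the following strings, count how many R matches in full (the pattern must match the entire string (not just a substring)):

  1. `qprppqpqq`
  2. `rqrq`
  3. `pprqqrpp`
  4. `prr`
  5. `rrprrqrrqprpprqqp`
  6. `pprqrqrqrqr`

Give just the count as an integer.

1

1. `qprppqpqq` → no match
2. `rqrq` → no match
3. `pprqqrpp` → no match
4. `prr` → no match
5 → no match
6. `pprqrqrqrqr` → match
Total matched: 1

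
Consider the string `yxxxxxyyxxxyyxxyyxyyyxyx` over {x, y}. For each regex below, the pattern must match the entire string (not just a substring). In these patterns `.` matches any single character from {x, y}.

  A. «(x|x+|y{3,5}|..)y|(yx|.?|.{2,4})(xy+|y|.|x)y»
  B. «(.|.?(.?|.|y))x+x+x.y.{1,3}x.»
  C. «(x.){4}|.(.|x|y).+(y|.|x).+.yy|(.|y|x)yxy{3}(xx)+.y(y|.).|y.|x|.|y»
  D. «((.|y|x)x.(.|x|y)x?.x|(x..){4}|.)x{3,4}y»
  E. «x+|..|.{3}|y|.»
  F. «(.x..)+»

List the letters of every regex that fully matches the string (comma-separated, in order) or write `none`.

F

A → no match — must end with `y`
B → no match
C → no match
D → no match — must end with `xy`
E → no match
F → match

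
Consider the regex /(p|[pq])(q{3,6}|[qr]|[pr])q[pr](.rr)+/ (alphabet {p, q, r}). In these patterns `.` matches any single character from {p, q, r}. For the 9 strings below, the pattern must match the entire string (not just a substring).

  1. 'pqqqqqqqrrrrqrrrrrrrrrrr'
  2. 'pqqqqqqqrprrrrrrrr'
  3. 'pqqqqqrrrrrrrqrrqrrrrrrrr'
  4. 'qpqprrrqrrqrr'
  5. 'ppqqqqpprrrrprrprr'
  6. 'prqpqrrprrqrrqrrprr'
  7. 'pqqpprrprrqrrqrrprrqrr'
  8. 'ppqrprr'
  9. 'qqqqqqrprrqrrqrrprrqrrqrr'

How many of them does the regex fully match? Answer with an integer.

1 → match
2 → match
3 → match
4 → match
5 → no match
6 → match
7 → match
8 → match
9 → match
Total matched: 8

8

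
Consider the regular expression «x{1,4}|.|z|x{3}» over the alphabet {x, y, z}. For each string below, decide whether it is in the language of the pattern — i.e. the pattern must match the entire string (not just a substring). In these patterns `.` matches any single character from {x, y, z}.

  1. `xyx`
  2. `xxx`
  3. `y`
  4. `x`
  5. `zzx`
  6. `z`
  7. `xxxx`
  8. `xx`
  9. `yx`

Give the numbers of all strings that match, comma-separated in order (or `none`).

2, 3, 4, 6, 7, 8

1. `xyx` → no match
2. `xxx` → match
3. `y` → match
4. `x` → match
5. `zzx` → no match
6. `z` → match
7. `xxxx` → match
8. `xx` → match
9. `yx` → no match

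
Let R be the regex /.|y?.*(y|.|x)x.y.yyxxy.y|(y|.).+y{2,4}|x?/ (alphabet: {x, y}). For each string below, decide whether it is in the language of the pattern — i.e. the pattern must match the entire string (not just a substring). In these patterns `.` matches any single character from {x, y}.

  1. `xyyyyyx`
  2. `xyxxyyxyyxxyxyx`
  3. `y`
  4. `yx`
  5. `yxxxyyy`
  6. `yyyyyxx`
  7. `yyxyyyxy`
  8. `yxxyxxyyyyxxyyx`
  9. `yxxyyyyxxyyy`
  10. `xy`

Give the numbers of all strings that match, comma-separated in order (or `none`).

3, 5, 9

1. `xyyyyyx` → no match
2 → no match
3. `y` → match
4. `yx` → no match
5. `yxxxyyy` → match
6. `yyyyyxx` → no match
7. `yyxyyyxy` → no match
8 → no match
9. `yxxyyyyxxyyy` → match
10. `xy` → no match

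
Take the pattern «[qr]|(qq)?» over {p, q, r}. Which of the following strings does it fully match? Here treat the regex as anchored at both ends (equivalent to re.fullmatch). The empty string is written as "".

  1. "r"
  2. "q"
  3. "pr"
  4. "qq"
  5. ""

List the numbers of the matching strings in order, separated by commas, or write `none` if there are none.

1. "r" → match
2. "q" → match
3. "pr" → no match
4. "qq" → match
5. "" → match

1, 2, 4, 5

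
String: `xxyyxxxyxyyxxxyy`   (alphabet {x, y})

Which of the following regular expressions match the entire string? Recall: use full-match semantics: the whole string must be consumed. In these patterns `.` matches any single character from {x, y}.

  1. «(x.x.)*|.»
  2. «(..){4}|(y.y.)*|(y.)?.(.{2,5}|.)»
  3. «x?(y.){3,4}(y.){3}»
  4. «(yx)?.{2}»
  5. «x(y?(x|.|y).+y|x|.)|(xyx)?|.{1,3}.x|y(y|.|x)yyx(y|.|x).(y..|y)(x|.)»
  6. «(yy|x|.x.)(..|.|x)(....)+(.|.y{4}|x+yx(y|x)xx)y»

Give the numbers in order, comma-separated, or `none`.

1 → no match
2 → no match
3 → no match
4 → no match
5 → match
6 → match

5, 6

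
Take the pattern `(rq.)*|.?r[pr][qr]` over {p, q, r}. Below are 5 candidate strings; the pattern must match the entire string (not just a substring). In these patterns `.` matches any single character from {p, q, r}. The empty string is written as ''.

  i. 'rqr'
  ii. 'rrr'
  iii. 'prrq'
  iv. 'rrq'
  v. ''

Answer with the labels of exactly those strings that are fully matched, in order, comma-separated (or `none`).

i → match
ii → match
iii → match
iv → match
v → match

i, ii, iii, iv, v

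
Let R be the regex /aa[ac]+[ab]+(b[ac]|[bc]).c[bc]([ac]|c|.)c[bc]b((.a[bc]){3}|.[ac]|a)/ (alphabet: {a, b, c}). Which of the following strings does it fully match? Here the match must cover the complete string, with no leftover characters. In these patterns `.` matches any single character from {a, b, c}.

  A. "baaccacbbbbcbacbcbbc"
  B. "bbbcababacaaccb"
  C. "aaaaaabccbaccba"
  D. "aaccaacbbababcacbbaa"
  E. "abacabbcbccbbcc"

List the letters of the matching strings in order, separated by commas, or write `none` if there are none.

A → no match — must start with "aa"
B → no match — must start with "aa"
C → match
D → no match
E → no match — must start with "aa"

C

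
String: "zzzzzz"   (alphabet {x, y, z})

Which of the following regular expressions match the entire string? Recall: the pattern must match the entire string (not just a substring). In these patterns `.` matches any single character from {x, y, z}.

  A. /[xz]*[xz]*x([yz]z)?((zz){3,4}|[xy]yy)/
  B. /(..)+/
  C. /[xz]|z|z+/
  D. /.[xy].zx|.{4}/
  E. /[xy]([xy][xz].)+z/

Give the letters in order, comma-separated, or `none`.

B, C

A → no match
B → match
C → match
D → no match
E → no match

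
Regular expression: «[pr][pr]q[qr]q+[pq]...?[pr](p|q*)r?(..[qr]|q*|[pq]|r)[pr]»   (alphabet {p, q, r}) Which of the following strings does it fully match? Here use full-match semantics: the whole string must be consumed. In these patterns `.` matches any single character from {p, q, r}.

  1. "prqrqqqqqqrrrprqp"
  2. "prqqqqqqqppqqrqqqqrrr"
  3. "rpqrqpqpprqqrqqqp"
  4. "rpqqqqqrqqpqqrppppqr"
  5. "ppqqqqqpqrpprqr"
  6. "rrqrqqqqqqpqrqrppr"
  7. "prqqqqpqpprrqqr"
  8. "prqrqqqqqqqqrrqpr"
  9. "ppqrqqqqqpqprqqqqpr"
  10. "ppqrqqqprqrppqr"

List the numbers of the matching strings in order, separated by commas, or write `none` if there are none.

1, 2, 3, 5, 6, 7, 8, 9, 10

1 → match
2 → match
3 → match
4 → no match
5 → match
6 → match
7 → match
8 → match
9 → match
10 → match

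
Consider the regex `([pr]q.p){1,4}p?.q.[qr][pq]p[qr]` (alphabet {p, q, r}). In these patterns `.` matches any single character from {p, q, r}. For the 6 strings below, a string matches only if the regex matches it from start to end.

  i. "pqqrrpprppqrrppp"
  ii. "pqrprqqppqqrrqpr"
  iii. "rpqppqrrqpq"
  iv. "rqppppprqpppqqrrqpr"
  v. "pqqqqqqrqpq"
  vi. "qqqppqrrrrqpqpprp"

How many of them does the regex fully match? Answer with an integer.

1

i → no match
ii → match
iii → no match
iv → no match
v → no match
vi → no match
Total matched: 1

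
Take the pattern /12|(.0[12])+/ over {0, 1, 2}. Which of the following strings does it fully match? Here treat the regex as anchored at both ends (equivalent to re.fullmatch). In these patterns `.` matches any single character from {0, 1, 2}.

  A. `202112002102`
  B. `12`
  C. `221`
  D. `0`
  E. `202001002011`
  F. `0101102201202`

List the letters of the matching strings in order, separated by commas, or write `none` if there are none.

A → no match
B → match
C → no match
D → no match
E → no match
F → no match

B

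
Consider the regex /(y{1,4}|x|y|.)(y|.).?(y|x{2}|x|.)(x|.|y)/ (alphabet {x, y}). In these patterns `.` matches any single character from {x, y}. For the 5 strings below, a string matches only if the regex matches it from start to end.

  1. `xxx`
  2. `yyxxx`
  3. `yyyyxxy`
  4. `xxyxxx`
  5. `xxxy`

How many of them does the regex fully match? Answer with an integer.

4

1. `xxx` → no match
2. `yyxxx` → match
3. `yyyyxxy` → match
4. `xxyxxx` → match
5. `xxxy` → match
Total matched: 4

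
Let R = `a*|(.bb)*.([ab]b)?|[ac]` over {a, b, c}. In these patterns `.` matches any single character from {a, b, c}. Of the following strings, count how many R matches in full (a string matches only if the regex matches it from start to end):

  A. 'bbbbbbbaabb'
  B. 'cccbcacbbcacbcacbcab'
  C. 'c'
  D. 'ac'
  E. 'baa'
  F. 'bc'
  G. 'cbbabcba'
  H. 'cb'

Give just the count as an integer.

1

A → no match
B → no match
C → match
D → no match
E → no match
F → no match
G → no match
H → no match
Total matched: 1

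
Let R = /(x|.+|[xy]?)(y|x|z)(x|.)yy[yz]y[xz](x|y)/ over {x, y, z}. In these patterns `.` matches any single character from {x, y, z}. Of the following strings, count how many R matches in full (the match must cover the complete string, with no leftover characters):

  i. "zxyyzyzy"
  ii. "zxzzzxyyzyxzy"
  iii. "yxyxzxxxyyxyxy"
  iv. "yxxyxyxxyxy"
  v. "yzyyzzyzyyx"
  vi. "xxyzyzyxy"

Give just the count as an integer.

i. "zxyyzyzy" → match
ii → no match
iii → no match
iv. "yxxyxyxxyxy" → no match
v. "yzyyzzyzyyx" → no match
vi. "xxyzyzyxy" → no match
Total matched: 1

1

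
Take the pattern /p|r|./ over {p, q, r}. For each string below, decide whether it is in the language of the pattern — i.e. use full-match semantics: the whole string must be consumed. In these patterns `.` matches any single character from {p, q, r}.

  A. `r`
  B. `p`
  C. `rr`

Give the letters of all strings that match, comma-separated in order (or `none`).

A → match
B → match
C → no match

A, B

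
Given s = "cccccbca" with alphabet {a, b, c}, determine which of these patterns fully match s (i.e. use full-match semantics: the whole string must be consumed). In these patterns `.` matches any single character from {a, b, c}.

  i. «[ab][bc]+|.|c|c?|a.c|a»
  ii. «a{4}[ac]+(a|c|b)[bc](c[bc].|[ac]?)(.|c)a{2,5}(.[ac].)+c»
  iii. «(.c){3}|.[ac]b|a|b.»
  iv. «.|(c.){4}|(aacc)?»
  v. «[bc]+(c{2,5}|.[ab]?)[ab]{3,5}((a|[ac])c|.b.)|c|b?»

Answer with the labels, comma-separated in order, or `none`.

iv

i → no match
ii → no match — must start with "a"
iii → no match
iv → match
v → no match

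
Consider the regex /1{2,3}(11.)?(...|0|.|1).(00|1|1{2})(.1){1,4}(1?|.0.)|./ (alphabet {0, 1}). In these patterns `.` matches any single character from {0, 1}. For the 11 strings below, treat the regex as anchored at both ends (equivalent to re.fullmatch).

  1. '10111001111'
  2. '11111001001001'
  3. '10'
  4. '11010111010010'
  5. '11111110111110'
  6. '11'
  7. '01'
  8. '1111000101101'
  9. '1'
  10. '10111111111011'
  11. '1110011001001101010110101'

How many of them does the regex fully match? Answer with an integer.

1 → no match
2 → no match
3 → no match
4 → no match
5 → no match
6 → no match
7 → no match
8 → match
9 → match
10 → no match
11 → no match
Total matched: 2

2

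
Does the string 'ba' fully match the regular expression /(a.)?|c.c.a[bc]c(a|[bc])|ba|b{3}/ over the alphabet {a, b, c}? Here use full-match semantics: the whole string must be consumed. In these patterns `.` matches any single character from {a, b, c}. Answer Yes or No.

Yes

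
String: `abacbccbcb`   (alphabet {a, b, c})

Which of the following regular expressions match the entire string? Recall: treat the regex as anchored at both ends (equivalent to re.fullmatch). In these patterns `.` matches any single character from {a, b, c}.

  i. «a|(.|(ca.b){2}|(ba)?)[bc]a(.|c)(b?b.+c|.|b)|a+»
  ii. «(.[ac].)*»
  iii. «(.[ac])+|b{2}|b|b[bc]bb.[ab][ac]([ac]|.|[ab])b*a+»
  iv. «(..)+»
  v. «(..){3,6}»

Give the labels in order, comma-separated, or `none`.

i → no match
ii → no match
iii → no match
iv → match
v → match

iv, v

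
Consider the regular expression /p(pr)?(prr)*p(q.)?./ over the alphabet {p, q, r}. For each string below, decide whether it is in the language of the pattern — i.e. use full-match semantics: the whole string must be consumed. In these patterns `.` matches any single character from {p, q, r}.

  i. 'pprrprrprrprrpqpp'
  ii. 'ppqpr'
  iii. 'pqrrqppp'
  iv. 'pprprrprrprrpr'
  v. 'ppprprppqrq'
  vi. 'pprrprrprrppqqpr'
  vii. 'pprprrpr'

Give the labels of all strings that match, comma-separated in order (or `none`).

i → match
ii → match
iii → no match
iv → match
v → no match
vi → no match
vii → match

i, ii, iv, vii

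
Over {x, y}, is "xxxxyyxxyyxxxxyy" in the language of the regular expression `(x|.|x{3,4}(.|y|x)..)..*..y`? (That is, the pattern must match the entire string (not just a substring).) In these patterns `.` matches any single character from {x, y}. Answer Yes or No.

Yes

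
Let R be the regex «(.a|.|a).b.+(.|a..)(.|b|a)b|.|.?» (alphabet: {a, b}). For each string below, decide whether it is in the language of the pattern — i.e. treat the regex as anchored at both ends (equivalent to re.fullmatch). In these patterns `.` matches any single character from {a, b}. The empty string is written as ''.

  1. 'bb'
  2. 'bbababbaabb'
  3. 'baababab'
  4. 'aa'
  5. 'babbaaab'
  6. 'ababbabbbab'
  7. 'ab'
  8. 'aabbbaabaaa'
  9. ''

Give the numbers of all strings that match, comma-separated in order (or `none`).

3, 5, 9

1. 'bb' → no match
2. 'bbababbaabb' → no match
3. 'baababab' → match
4. 'aa' → no match
5. 'babbaaab' → match
6. 'ababbabbbab' → no match
7. 'ab' → no match
8. 'aabbbaabaaa' → no match
9. '' → match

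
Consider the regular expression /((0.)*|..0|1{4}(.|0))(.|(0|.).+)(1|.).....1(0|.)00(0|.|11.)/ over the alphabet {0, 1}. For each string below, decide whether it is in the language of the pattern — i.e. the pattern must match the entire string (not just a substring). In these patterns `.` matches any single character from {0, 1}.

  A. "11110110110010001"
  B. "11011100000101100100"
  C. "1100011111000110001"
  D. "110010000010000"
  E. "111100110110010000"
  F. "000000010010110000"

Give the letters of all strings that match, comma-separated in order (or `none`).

A, C, D, E, F

A → match
B → no match
C → match
D → match
E → match
F → match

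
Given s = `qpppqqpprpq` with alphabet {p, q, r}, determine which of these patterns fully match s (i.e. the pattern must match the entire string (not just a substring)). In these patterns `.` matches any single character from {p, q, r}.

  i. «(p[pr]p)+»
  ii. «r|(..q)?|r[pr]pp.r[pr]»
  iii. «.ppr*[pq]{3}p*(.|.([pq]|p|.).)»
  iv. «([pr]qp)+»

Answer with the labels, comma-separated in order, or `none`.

iii

i → no match — must start with `p`
ii → no match
iii → match
iv → no match — must end with `qp`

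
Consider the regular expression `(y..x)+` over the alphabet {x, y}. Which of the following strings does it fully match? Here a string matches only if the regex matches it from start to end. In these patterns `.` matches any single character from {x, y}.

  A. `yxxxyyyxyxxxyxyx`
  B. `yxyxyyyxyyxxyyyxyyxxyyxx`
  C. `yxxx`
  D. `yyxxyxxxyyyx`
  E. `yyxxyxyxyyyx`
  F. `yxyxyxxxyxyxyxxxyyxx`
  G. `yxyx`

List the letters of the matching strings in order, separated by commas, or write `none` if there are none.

A → match
B → match
C → match
D → match
E → match
F → match
G → match

A, B, C, D, E, F, G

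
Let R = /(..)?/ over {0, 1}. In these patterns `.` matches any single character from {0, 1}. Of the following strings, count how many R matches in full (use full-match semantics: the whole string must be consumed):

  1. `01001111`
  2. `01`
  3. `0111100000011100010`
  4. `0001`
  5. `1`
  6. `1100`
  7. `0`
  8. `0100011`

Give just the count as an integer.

1 → no match
2 → match
3 → no match
4 → no match
5 → no match
6 → no match
7 → no match
8 → no match
Total matched: 1

1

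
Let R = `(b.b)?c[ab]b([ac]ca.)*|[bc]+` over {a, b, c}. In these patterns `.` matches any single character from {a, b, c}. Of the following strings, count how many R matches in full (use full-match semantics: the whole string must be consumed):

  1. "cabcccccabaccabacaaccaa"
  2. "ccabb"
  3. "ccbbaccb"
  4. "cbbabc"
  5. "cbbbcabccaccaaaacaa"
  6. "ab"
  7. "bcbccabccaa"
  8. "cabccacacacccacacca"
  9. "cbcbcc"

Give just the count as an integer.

1

1 → no match
2 → no match
3 → no match
4 → no match
5 → no match
6 → no match
7 → no match
8 → no match
9 → match
Total matched: 1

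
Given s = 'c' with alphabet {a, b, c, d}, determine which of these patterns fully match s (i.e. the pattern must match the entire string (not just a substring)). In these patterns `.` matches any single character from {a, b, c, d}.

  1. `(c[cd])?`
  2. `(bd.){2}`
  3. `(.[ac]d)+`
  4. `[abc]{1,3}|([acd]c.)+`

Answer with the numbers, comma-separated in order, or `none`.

1 → no match
2 → no match — must start with 'bd'
3 → no match — must end with 'd'
4 → match

4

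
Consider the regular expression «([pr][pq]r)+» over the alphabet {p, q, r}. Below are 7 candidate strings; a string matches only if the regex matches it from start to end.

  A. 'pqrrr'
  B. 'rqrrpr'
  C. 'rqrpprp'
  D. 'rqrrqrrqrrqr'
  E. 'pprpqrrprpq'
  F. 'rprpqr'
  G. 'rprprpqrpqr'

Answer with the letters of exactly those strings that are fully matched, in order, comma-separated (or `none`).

A → no match
B → match
C → no match — must end with 'r'
D → match
E → no match — must end with 'r'
F → match
G → no match

B, D, F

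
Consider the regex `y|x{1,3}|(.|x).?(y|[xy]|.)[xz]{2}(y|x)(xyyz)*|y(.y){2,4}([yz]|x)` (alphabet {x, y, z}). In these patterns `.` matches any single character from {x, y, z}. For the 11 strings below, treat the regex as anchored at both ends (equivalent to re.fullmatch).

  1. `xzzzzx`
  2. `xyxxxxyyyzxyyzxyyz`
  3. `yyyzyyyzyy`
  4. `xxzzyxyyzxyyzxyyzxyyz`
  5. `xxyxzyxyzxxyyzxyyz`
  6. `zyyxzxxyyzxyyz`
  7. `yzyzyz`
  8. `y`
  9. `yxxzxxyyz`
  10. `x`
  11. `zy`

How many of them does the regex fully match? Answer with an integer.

8

1 → match
2 → no match
3 → match
4 → match
5 → no match
6 → match
7 → match
8 → match
9 → match
10 → match
11 → no match
Total matched: 8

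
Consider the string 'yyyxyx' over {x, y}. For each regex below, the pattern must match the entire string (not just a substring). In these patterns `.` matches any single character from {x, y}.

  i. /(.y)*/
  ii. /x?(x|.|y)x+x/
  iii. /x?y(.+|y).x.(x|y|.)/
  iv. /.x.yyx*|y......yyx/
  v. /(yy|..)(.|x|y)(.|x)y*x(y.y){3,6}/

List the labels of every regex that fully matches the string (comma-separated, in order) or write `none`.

iii

i → no match
ii → no match — must end with 'xx'
iii → match
iv → no match
v → no match — must end with 'y'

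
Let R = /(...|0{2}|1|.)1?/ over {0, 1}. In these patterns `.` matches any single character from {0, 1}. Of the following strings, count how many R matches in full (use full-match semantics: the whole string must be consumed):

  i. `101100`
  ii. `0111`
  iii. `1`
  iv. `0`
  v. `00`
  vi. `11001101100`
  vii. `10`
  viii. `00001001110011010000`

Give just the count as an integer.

i → no match
ii → match
iii → match
iv → match
v → match
vi → no match
vii → no match
viii → no match
Total matched: 4

4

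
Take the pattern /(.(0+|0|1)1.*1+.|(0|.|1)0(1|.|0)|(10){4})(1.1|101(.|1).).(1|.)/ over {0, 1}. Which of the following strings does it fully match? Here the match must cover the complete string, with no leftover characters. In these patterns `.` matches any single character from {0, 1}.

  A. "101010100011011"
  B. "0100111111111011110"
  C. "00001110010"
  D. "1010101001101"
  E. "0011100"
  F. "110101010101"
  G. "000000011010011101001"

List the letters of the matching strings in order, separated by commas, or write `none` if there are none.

none

A → no match
B → no match
C → no match
D → no match
E → no match
F → no match
G → no match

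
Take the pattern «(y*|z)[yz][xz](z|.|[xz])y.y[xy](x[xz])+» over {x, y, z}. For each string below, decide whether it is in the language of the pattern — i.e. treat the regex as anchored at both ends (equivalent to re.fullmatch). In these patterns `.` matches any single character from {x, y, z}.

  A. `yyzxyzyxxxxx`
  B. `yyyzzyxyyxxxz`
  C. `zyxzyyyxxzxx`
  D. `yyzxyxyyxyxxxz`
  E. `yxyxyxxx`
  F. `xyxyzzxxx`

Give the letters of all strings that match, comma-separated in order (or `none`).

A. `yyzxyzyxxxxx` → match
B → match
C. `zyxzyyyxxzxx` → match
D → no match
E. `yxyxyxxx` → no match
F. `xyxyzzxxx` → no match

A, B, C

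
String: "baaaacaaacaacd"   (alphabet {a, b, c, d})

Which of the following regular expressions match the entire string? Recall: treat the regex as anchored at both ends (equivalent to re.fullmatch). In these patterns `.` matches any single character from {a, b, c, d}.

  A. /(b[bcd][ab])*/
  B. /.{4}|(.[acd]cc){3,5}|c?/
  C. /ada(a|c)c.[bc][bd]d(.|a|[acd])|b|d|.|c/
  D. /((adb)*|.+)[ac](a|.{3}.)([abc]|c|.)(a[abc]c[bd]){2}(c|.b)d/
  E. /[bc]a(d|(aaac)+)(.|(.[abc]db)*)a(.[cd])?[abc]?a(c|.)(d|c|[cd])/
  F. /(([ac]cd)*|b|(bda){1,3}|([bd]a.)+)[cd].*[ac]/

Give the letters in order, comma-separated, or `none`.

E

A → no match
B → no match
C → no match
D → no match
E → match
F → no match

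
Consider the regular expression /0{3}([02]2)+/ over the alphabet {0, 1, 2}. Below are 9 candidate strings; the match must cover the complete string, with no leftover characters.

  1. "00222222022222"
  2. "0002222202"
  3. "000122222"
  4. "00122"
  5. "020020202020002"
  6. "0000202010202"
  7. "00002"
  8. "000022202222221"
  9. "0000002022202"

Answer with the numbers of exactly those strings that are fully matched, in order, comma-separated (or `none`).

1 → no match
2 → no match
3 → no match
4 → no match
5 → no match
6 → no match
7 → match
8 → no match — must end with "2"
9 → no match

7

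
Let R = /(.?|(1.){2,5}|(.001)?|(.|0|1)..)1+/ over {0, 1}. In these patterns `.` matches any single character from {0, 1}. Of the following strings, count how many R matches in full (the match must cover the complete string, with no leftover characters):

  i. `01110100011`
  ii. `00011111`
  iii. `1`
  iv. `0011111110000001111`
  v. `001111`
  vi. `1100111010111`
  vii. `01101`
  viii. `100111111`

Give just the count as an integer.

4

i → no match
ii → match
iii → match
iv → no match
v → match
vi → no match
vii → no match
viii → match
Total matched: 4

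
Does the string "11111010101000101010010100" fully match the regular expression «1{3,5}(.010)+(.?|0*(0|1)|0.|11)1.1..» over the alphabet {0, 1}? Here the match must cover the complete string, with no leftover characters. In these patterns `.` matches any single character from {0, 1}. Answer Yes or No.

Yes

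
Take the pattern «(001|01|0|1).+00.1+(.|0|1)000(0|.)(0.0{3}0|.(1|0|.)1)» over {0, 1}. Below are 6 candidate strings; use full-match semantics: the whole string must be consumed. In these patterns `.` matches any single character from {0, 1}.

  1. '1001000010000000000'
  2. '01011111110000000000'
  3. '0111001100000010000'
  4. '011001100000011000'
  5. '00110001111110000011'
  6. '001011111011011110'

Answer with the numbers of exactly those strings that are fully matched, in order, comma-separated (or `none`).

1 → no match
2 → no match
3 → match
4 → no match
5 → match
6 → no match

3, 5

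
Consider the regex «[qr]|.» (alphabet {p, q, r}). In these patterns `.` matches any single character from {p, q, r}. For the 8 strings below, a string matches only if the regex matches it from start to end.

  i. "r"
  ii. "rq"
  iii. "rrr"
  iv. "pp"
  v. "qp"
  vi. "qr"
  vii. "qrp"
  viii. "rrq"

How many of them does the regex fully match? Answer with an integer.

1

i. "r" → match
ii. "rq" → no match
iii. "rrr" → no match
iv. "pp" → no match
v. "qp" → no match
vi. "qr" → no match
vii. "qrp" → no match
viii. "rrq" → no match
Total matched: 1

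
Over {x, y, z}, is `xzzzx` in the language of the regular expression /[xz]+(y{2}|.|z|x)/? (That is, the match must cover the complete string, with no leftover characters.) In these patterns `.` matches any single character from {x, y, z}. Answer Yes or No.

Yes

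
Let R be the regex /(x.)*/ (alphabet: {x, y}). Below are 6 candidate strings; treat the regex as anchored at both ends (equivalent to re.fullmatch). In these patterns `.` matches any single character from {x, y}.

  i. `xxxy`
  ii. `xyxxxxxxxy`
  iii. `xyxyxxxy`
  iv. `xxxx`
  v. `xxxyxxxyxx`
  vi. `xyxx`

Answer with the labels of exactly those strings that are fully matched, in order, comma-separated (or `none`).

i, ii, iii, iv, v, vi

i. `xxxy` → match
ii. `xyxxxxxxxy` → match
iii. `xyxyxxxy` → match
iv. `xxxx` → match
v. `xxxyxxxyxx` → match
vi. `xyxx` → match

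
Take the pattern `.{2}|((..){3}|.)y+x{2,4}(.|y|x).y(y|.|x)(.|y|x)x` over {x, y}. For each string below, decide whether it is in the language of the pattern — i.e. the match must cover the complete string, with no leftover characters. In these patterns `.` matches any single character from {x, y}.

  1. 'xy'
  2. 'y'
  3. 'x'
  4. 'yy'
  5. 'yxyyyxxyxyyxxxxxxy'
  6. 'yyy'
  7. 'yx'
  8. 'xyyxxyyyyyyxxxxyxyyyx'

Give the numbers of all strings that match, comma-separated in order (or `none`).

1, 4, 7, 8

1. 'xy' → match
2. 'y' → no match
3. 'x' → no match
4. 'yy' → match
5 → no match
6. 'yyy' → no match
7. 'yx' → match
8 → match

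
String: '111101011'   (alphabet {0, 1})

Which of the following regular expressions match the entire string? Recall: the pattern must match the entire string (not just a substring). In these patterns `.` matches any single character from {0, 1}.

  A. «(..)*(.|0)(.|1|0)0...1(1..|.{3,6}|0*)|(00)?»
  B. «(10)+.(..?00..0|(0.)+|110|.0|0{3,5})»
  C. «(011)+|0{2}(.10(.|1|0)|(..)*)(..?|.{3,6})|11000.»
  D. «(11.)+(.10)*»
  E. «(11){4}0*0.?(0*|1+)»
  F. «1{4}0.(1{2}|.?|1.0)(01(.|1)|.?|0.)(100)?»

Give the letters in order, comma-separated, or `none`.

A, F

A → match
B → no match — must start with '10'
C → no match
D → no match
E → no match
F → match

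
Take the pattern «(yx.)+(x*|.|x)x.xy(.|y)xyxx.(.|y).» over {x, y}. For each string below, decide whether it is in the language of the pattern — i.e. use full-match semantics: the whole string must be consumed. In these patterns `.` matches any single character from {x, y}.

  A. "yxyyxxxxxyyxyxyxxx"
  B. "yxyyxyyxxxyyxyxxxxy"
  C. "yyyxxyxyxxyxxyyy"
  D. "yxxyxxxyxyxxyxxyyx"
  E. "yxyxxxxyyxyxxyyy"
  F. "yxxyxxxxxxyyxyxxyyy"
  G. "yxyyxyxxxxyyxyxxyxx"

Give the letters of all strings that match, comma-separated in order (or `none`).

A → no match
B → match
C → no match — must start with "yx"
D → match
E → match
F → match
G → match

B, D, E, F, G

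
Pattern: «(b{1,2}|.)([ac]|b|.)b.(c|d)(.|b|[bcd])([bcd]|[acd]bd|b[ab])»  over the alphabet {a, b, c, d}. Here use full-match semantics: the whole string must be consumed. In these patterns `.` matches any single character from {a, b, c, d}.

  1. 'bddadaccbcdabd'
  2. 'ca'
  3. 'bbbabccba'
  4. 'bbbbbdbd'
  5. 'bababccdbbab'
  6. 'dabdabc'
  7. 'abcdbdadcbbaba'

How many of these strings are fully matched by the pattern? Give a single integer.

1

1 → no match
2 → no match
3 → no match
4 → match
5 → no match
6 → no match
7 → no match
Total matched: 1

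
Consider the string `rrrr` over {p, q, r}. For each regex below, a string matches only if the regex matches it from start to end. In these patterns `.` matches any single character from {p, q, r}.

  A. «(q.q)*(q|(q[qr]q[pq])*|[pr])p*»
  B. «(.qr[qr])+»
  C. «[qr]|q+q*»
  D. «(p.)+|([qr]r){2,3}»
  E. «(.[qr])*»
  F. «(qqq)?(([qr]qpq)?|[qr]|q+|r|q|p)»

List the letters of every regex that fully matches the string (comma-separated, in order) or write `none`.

D, E

A → no match
B → no match
C → no match
D → match
E → match
F → no match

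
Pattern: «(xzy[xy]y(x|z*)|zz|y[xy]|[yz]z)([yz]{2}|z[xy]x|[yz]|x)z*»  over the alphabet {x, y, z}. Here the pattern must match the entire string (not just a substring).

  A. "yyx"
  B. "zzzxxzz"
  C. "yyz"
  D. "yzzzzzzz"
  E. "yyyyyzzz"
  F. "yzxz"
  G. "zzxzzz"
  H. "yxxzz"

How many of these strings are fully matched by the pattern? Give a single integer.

A → match
B → match
C → match
D → match
E → no match
F → match
G → match
H → match
Total matched: 7

7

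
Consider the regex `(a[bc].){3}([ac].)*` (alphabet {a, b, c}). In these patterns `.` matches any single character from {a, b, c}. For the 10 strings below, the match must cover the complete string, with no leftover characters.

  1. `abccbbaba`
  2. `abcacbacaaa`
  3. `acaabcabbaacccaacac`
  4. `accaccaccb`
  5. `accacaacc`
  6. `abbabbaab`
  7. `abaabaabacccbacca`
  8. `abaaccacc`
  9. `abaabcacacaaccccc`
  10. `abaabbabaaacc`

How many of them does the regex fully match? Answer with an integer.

1 → no match
2 → match
3 → match
4 → no match
5 → match
6 → no match
7 → match
8 → match
9 → match
10 → match
Total matched: 7

7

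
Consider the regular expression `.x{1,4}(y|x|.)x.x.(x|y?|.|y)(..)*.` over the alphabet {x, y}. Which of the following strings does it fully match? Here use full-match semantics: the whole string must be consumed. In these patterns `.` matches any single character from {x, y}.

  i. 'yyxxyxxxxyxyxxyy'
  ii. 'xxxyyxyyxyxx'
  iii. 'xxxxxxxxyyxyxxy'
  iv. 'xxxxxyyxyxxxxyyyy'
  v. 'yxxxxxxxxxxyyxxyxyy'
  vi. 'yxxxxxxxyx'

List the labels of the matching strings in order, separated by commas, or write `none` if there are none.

i → no match
ii → no match
iii → match
iv → no match
v → match
vi → match

iii, v, vi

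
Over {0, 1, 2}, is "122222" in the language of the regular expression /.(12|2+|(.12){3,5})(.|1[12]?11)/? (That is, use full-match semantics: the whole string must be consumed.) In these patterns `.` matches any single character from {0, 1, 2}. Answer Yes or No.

Yes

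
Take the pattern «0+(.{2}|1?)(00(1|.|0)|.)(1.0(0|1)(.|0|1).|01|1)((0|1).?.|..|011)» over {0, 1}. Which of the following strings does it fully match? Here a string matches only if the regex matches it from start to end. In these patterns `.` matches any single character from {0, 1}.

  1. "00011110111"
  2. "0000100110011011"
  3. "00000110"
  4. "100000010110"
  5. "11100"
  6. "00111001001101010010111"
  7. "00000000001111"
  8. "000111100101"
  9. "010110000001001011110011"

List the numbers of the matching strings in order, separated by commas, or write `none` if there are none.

1 → no match
2 → match
3 → match
4 → no match — must start with "0"
5 → no match — must start with "0"
6 → no match
7 → match
8 → no match
9 → no match

2, 3, 7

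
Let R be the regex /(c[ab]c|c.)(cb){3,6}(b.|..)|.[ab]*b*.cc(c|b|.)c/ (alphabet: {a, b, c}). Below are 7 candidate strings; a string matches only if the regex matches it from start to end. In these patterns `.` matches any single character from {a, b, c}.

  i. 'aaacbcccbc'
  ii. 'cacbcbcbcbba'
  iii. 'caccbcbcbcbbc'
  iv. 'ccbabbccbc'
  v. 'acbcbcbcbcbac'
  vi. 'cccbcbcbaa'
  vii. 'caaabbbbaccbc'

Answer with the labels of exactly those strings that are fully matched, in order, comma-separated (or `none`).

ii, iii, vi, vii

i → no match
ii → match
iii → match
iv → no match
v → no match
vi → match
vii → match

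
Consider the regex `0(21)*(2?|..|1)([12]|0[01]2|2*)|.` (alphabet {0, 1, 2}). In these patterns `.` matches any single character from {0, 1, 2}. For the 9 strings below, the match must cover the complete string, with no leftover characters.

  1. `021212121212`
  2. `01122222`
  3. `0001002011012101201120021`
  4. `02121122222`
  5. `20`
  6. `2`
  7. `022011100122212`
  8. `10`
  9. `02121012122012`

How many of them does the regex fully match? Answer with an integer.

1 → match
2 → match
3 → no match
4 → match
5 → no match
6 → match
7 → no match
8 → no match
9 → no match
Total matched: 4

4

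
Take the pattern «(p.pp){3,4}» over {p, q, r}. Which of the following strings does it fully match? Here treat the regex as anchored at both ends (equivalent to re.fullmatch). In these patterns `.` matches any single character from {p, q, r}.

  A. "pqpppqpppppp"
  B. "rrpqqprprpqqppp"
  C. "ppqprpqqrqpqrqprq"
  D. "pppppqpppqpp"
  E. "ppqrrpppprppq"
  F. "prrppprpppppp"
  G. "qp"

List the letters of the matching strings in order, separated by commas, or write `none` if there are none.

A → match
B → no match — must start with "p"
C → no match — must end with "pp"
D → match
E → no match — must end with "pp"
F → no match
G → no match — must start with "p"

A, D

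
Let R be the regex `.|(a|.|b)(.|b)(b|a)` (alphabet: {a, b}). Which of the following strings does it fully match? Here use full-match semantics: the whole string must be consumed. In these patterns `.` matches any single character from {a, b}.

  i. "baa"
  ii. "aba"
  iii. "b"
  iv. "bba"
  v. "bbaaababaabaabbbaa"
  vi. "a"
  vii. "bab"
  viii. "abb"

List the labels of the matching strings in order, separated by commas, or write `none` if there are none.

i, ii, iii, iv, vi, vii, viii

i. "baa" → match
ii. "aba" → match
iii. "b" → match
iv. "bba" → match
v → no match
vi. "a" → match
vii. "bab" → match
viii. "abb" → match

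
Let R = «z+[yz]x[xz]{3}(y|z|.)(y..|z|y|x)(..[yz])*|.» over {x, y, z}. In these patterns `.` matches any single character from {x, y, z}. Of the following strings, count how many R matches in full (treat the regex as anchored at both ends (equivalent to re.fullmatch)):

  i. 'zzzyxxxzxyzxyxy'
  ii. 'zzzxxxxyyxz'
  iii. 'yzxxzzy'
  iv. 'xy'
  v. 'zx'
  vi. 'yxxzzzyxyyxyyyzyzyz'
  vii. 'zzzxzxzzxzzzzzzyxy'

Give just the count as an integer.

i → match
ii → match
iii → no match
iv → no match
v → no match
vi → no match
vii → match
Total matched: 3

3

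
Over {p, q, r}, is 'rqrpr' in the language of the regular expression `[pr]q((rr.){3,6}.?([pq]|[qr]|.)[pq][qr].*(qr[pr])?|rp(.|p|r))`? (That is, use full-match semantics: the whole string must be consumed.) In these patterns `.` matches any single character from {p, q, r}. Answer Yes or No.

Yes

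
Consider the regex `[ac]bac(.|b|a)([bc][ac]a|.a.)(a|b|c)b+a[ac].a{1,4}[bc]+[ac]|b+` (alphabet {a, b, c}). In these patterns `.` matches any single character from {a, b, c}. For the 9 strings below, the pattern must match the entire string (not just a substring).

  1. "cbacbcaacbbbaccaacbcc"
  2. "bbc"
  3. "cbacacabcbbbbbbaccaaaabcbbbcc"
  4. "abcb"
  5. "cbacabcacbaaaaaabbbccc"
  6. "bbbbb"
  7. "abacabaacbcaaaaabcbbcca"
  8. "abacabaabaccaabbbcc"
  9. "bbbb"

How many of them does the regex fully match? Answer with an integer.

1 → match
2 → no match
3 → match
4 → no match
5 → match
6 → match
7 → no match
8 → no match
9 → match
Total matched: 5

5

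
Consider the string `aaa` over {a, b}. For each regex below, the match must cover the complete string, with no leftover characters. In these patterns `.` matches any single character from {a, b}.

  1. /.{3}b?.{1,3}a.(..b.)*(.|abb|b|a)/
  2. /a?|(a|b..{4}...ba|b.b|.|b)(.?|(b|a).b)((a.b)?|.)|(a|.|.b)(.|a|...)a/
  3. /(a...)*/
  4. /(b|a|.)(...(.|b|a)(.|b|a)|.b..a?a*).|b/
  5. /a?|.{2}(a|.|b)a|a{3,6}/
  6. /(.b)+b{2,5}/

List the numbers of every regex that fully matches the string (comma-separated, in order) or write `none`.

1 → no match
2 → match
3 → no match
4 → no match
5 → match
6 → no match — must end with `b`

2, 5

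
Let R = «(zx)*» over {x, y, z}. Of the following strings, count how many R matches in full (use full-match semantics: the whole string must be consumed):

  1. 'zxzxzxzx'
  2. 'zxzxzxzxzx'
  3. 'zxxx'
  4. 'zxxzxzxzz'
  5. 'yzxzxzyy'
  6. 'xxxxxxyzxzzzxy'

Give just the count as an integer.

2

1 → match
2 → match
3 → no match
4 → no match
5 → no match
6 → no match
Total matched: 2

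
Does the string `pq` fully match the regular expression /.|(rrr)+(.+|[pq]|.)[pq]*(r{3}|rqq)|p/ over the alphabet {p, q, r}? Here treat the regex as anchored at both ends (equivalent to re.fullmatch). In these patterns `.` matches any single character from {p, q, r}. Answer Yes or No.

No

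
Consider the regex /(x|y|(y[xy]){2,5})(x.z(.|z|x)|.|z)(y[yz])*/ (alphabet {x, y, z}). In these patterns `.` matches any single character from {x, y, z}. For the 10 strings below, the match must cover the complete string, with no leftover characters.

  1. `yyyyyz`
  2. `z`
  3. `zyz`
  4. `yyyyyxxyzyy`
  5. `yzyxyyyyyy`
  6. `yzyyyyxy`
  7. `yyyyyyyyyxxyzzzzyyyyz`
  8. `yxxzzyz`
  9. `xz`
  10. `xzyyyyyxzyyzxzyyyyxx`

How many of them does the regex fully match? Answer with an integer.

1 → match
2 → no match
3 → no match
4 → match
5 → no match
6 → no match
7 → no match
8 → match
9 → match
10 → no match
Total matched: 4

4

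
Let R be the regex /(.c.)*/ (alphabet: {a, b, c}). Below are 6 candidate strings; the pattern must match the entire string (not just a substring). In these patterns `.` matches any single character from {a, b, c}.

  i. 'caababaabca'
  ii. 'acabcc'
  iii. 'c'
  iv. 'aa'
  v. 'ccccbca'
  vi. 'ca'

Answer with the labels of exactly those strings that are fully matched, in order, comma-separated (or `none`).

ii

i → no match
ii → match
iii → no match
iv → no match
v → no match
vi → no match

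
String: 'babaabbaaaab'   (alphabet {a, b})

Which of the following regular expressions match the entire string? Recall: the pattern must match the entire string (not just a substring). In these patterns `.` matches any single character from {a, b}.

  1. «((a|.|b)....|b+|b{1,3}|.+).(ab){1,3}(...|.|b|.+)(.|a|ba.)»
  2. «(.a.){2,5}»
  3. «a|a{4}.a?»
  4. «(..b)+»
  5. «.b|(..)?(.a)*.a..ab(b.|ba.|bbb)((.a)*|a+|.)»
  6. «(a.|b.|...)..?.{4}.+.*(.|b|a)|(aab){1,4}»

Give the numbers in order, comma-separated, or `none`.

1, 2, 6

1 → match
2 → match
3 → no match — must start with 'a'
4 → no match
5 → no match
6 → match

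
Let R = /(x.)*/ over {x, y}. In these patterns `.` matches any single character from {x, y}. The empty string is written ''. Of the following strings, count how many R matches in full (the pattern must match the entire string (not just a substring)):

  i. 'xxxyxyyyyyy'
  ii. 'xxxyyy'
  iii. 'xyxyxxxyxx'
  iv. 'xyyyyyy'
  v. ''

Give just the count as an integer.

i → no match
ii → no match
iii → match
iv → no match
v → match
Total matched: 2

2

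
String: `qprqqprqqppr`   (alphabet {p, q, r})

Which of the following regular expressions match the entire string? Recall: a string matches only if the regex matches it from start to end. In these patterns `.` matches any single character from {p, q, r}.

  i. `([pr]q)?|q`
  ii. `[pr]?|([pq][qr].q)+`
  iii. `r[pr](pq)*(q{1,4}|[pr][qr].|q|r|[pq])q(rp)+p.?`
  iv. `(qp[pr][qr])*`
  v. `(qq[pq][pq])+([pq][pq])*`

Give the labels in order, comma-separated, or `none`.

iv

i → no match
ii → no match
iii → no match — must start with `r`
iv → match
v → no match — must start with `qq`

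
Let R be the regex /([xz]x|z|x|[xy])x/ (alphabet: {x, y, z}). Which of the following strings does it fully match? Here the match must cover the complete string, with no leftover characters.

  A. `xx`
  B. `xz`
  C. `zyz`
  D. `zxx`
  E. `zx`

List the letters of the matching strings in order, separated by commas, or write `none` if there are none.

A → match
B → no match — must end with `x`
C → no match — must end with `x`
D → match
E → match

A, D, E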